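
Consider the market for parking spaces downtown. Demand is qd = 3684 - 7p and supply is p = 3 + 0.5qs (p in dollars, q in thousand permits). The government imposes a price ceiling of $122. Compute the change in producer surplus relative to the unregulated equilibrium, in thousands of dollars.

-151488

Rearranging supply gives qs = 2p - 6. Setting quantity demanded equal to quantity supplied, 3684 - 7p = 2p - 6, gives p* = 410 and q* = 814.
The ceiling of 122 is below the equilibrium price 410, so it binds.
At p = 122: qd = 3684 - 7·122 = 2830 and qs = 2·122 - 6 = 238.
Producer surplus without the control is ½ · (410 - 3) · 814 = 165649.
With the ceiling, producers sell 238 units at 122, so PS = ½ · (122 - 3) · 238 = 14161.
Change in producer surplus = 14161 - 165649 = -151488.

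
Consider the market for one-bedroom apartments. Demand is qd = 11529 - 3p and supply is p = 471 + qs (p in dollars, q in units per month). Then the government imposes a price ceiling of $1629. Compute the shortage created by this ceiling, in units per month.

5484

Rearranging supply gives qs = p - 471. Setting quantity demanded equal to quantity supplied, 11529 - 3p = p - 471, gives p* = 3000 and q* = 2529.
Because the ceiling (1629) lies below the market-clearing price, it is binding.
At p = 1629: qd = 11529 - 3·1629 = 6642 and qs = 1629 - 471 = 1158.
Shortage = qd - qs = 6642 - 1158 = 5484.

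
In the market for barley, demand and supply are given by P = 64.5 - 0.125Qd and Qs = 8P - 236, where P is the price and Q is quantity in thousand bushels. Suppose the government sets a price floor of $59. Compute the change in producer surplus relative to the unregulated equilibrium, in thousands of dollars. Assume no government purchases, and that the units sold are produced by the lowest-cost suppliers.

Rearranging demand gives Qd = 516 - 8P. Equilibrium: 516 - 8P = 8P - 236, so 752 = 16P and P* = 47, Q* = 140.
Because the floor (59) lies above the market-clearing price, it is binding.
At P = 59: Qd = 516 - 8·59 = 44 and Qs = 8·59 - 236 = 236.
Producer surplus without the control is ½ · (47 - 29.5) · 140 = 1225.
With the floor, 44 units are sold at 59. The supply price at Q = 44 is 35, so PS = ½ · [(59 - 29.5) + (59 - 35)] · 44 = 1177.
Change in producer surplus = 1177 - 1225 = -48.

-48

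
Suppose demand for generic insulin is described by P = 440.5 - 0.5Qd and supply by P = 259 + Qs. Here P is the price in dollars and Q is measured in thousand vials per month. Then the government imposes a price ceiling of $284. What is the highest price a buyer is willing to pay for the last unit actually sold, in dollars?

428

Rearranging demand gives Qd = 881 - 2P; rearranging supply gives Qs = P - 259. Equilibrium: 881 - 2P = P - 259, so 1140 = 3P and P* = 380, Q* = 121.
Since 284 < 380, the ceiling is binding.
At P = 284: Qd = 881 - 2·284 = 313 and Qs = 284 - 259 = 25.
Only 25 units reach the market. On the demand curve, the marginal buyer's willingness to pay at Q = 25 is (881 - 25)/2 = 428.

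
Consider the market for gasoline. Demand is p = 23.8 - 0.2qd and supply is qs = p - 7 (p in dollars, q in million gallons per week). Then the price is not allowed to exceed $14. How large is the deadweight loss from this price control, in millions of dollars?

Rearranging demand gives qd = 119 - 5p. Setting quantity demanded equal to quantity supplied, 119 - 5p = p - 7, gives p* = 21 and q* = 14.
Since 14 < 21, the ceiling is binding.
At p = 14: qd = 119 - 5·14 = 49 and qs = 14 - 7 = 7.
Quantity traded falls to 7. At q = 7 the demand price is (119 - 7)/5 = 22.4 and the supply price is 7 + 7 = 14.
Deadweight loss = ½ · (22.4 - 14) · (14 - 7) = ½ · 8.4 · 7 = 29.4.

29.4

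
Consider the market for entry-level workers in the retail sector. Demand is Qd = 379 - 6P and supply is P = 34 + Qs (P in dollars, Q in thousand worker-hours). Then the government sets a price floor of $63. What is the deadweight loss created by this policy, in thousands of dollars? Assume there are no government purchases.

Rearranging supply gives Qs = P - 34. Equilibrium: 379 - 6P = P - 34, so 413 = 7P and P* = 59, Q* = 25.
The floor of 63 is above the equilibrium price 59, so it binds.
At P = 63: Qd = 379 - 6·63 = 1 and Qs = 63 - 34 = 29.
Quantity traded falls to 1. At Q = 1 the demand price is (379 - 1)/6 = 63 and the supply price is 34 + 1 = 35.
Deadweight loss = ½ · (63 - 35) · (25 - 1) = ½ · 28 · 24 = 336.

336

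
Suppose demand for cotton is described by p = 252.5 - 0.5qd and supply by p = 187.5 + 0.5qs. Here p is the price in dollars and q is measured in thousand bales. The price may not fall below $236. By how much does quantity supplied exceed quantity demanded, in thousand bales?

64

Rearranging demand gives qd = 505 - 2p; rearranging supply gives qs = 2p - 375. Setting quantity demanded equal to quantity supplied, 505 - 2p = 2p - 375, gives p* = 220 and q* = 65.
The floor of 236 is above the equilibrium price 220, so it binds.
At p = 236: qd = 505 - 2·236 = 33 and qs = 2·236 - 375 = 97.
Surplus = qs - qd = 97 - 33 = 64.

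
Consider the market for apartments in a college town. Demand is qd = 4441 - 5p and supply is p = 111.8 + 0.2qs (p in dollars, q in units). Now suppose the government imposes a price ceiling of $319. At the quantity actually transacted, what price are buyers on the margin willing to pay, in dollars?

681

Rearranging supply gives qs = 5p - 559. In a free market, 4441 - 5p = 5p - 559 gives the equilibrium p* = 500, q* = 1941.
Because the ceiling (319) lies below the market-clearing price, it is binding.
At p = 319: qd = 4441 - 5·319 = 2846 and qs = 5·319 - 559 = 1036.
Only 1036 units reach the market. On the demand curve, the marginal buyer's willingness to pay at q = 1036 is (4441 - 1036)/5 = 681.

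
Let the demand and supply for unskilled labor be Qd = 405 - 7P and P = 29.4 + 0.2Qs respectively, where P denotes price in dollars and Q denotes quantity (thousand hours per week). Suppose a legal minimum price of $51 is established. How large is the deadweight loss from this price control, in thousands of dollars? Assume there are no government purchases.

210

Rearranging supply gives Qs = 5P - 147. Equilibrium: 405 - 7P = 5P - 147, so 552 = 12P and P* = 46, Q* = 83.
Because the floor (51) lies above the market-clearing price, it is binding.
At P = 51: Qd = 405 - 7·51 = 48 and Qs = 5·51 - 147 = 108.
Quantity traded falls to 48. At Q = 48 the demand price is (405 - 48)/7 = 51 and the supply price is (147 + 48)/5 = 39.
Deadweight loss = ½ · (51 - 39) · (83 - 48) = ½ · 12 · 35 = 210.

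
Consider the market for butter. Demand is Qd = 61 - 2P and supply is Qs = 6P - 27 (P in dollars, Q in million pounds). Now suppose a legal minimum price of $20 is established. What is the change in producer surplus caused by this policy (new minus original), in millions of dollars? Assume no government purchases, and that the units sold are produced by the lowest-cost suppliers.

Equilibrium: 61 - 2P = 6P - 27, so 88 = 8P and P* = 11, Q* = 39.
The floor of 20 is above the equilibrium price 11, so it binds.
At P = 20: Qd = 61 - 2·20 = 21 and Qs = 6·20 - 27 = 93.
Producer surplus without the control is ½ · (11 - 4.5) · 39 = 126.75.
With the floor, 21 units are sold at 20. The supply price at Q = 21 is 8, so PS = ½ · [(20 - 4.5) + (20 - 8)] · 21 = 288.75.
Change in producer surplus = 288.75 - 126.75 = 162.

162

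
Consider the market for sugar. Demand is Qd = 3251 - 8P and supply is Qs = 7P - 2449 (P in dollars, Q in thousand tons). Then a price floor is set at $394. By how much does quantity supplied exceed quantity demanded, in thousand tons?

210

Equilibrium: 3251 - 8P = 7P - 2449, so 5700 = 15P and P* = 380, Q* = 211.
Since 394 > 380, the floor is binding.
At P = 394: Qd = 3251 - 8·394 = 99 and Qs = 7·394 - 2449 = 309.
Surplus = Qs - Qd = 309 - 99 = 210.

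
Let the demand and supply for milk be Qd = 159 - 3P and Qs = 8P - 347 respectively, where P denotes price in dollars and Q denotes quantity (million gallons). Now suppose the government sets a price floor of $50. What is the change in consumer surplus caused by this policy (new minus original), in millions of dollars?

-60

Equilibrium: 159 - 3P = 8P - 347, so 506 = 11P and P* = 46, Q* = 21.
Because the floor (50) lies above the market-clearing price, it is binding.
At P = 50: Qd = 159 - 3·50 = 9 and Qs = 8·50 - 347 = 53.
Consumer surplus without the control is ½ · (53 - 46) · 21 = 73.5.
With the floor, consumers buy 9 units at 50, so CS = ½ · (53 - 50) · 9 = 13.5.
Change in consumer surplus = 13.5 - 73.5 = -60.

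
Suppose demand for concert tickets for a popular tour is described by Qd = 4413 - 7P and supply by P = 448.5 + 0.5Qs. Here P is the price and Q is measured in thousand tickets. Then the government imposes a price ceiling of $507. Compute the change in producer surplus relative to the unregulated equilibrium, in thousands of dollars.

Rearranging supply gives Qs = 2P - 897. Without the control the market clears where 4413 - 7P = 2P - 897, i.e. P* = 590 and Q* = 283.
Because the ceiling (507) lies below the market-clearing price, it is binding.
At P = 507: Qd = 4413 - 7·507 = 864 and Qs = 2·507 - 897 = 117.
Producer surplus without the control is ½ · (590 - 448.5) · 283 = 20022.25.
With the ceiling, producers sell 117 units at 507, so PS = ½ · (507 - 448.5) · 117 = 3422.25.
Change in producer surplus = 3422.25 - 20022.25 = -16600.

-16600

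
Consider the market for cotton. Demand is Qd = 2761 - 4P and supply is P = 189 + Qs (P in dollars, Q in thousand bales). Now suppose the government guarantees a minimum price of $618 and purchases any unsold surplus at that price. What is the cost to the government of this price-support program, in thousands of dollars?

86520

Rearranging supply gives Qs = P - 189. Equilibrium: 2761 - 4P = P - 189, so 2950 = 5P and P* = 590, Q* = 401.
Because the floor (618) lies above the market-clearing price, it is binding.
At P = 618: Qd = 2761 - 4·618 = 289 and Qs = 618 - 189 = 429.
Surplus = Qs - Qd = 140.
Government expenditure = surplus × support price = 140 × 618 = 86520.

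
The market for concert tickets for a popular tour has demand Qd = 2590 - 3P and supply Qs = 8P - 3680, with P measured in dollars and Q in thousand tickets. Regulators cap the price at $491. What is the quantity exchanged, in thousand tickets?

Equilibrium: 2590 - 3P = 8P - 3680, so 6270 = 11P and P* = 570, Q* = 880.
Because the ceiling (491) lies below the market-clearing price, it is binding.
At P = 491: Qd = 2590 - 3·491 = 1117 and Qs = 8·491 - 3680 = 248.
The quantity actually transacted is the short side, supply: 248.

248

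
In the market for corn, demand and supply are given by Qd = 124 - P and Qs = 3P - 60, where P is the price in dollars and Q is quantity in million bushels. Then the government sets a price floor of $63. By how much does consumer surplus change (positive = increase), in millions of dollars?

Without the control the market clears where 124 - P = 3P - 60, i.e. P* = 46 and Q* = 78.
Because the floor (63) lies above the market-clearing price, it is binding.
At P = 63: Qd = 124 - 63 = 61 and Qs = 3·63 - 60 = 129.
Consumer surplus without the control is ½ · (124 - 46) · 78 = 3042.
With the floor, consumers buy 61 units at 63, so CS = ½ · (124 - 63) · 61 = 1860.5.
Change in consumer surplus = 1860.5 - 3042 = -1181.5.

-1181.5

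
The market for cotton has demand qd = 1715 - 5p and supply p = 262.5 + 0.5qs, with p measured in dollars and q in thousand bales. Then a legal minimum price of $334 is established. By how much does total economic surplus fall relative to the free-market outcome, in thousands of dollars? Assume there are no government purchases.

1715

Rearranging supply gives qs = 2p - 525. Setting quantity demanded equal to quantity supplied, 1715 - 5p = 2p - 525, gives p* = 320 and q* = 115.
The floor of 334 is above the equilibrium price 320, so it binds.
At p = 334: qd = 1715 - 5·334 = 45 and qs = 2·334 - 525 = 143.
Quantity traded falls to 45. At q = 45 the demand price is (1715 - 45)/5 = 334 and the supply price is (525 + 45)/2 = 285.
Deadweight loss = ½ · (334 - 285) · (115 - 45) = ½ · 49 · 70 = 1715.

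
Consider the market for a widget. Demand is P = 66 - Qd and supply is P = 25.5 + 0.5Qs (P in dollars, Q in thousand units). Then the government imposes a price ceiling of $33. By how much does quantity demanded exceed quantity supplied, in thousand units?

18

Rearranging demand gives Qd = 66 - P; rearranging supply gives Qs = 2P - 51. Equilibrium: 66 - P = 2P - 51, so 117 = 3P and P* = 39, Q* = 27.
Because the ceiling (33) lies below the market-clearing price, it is binding.
At P = 33: Qd = 66 - 33 = 33 and Qs = 2·33 - 51 = 15.
Shortage = Qd - Qs = 33 - 15 = 18.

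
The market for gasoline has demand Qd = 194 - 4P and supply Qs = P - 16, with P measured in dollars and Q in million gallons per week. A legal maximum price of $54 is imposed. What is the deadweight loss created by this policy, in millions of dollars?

0

Without the control the market clears where 194 - 4P = P - 16, i.e. P* = 42 and Q* = 26.
The ceiling of 54 is above the equilibrium price 42, so it is not binding; the market clears at P* = 42, Q* = 26.
Since the control does not bind, no trades are prevented and deadweight loss is zero.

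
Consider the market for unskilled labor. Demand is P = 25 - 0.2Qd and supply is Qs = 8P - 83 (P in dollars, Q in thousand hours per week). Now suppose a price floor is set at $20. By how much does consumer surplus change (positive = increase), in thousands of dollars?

-140

Rearranging demand gives Qd = 125 - 5P. Without the control the market clears where 125 - 5P = 8P - 83, i.e. P* = 16 and Q* = 45.
The floor of 20 is above the equilibrium price 16, so it binds.
At P = 20: Qd = 125 - 5·20 = 25 and Qs = 8·20 - 83 = 77.
Consumer surplus without the control is ½ · (25 - 16) · 45 = 202.5.
With the floor, consumers buy 25 units at 20, so CS = ½ · (25 - 20) · 25 = 62.5.
Change in consumer surplus = 62.5 - 202.5 = -140.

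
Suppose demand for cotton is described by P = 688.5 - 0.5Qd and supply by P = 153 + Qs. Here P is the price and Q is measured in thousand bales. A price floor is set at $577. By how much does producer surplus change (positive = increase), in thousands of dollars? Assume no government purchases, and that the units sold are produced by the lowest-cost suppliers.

5963

Rearranging demand gives Qd = 1377 - 2P; rearranging supply gives Qs = P - 153. Setting quantity demanded equal to quantity supplied, 1377 - 2P = P - 153, gives P* = 510 and Q* = 357.
The floor of 577 is above the equilibrium price 510, so it binds.
At P = 577: Qd = 1377 - 2·577 = 223 and Qs = 577 - 153 = 424.
Producer surplus without the control is ½ · (510 - 153) · 357 = 63724.5.
With the floor, 223 units are sold at 577. The supply price at Q = 223 is 376, so PS = ½ · [(577 - 153) + (577 - 376)] · 223 = 69687.5.
Change in producer surplus = 69687.5 - 63724.5 = 5963.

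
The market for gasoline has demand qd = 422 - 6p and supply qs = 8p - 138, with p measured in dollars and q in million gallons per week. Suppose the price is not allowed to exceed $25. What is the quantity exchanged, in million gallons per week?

Setting quantity demanded equal to quantity supplied, 422 - 6p = 8p - 138, gives p* = 40 and q* = 182.
The ceiling of 25 is below the equilibrium price 40, so it binds.
At p = 25: qd = 422 - 6·25 = 272 and qs = 8·25 - 138 = 62.
The quantity actually transacted is the short side, supply: 62.

62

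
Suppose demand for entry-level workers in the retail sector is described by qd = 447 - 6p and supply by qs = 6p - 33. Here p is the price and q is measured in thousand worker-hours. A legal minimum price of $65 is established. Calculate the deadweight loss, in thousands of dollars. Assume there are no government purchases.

3750

Equilibrium: 447 - 6p = 6p - 33, so 480 = 12p and p* = 40, q* = 207.
The floor of 65 is above the equilibrium price 40, so it binds.
At p = 65: qd = 447 - 6·65 = 57 and qs = 6·65 - 33 = 357.
Quantity traded falls to 57. At q = 57 the demand price is (447 - 57)/6 = 65 and the supply price is (33 + 57)/6 = 15.
Deadweight loss = ½ · (65 - 15) · (207 - 57) = ½ · 50 · 150 = 3750.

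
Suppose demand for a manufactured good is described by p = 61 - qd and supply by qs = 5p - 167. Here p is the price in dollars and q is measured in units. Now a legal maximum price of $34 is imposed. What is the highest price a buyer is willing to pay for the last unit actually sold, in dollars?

58

Rearranging demand gives qd = 61 - p. Equilibrium: 61 - p = 5p - 167, so 228 = 6p and p* = 38, q* = 23.
The ceiling of 34 is below the equilibrium price 38, so it binds.
At p = 34: qd = 61 - 34 = 27 and qs = 5·34 - 167 = 3.
Only 3 units reach the market. On the demand curve, the marginal buyer's willingness to pay at q = 3 is (61 - 3) = 58.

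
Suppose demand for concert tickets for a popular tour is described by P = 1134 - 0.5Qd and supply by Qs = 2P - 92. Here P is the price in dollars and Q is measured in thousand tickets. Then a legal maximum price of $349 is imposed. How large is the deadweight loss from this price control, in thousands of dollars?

Rearranging demand gives Qd = 2268 - 2P. Equilibrium: 2268 - 2P = 2P - 92, so 2360 = 4P and P* = 590, Q* = 1088.
Since 349 < 590, the ceiling is binding.
At P = 349: Qd = 2268 - 2·349 = 1570 and Qs = 2·349 - 92 = 606.
Quantity traded falls to 606. At Q = 606 the demand price is (2268 - 606)/2 = 831 and the supply price is (92 + 606)/2 = 349.
Deadweight loss = ½ · (831 - 349) · (1088 - 606) = ½ · 482 · 482 = 116162.

116162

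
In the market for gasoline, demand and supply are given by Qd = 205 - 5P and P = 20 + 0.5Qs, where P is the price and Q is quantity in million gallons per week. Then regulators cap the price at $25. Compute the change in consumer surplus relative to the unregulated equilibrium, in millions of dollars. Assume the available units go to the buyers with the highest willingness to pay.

Rearranging supply gives Qs = 2P - 40. Setting quantity demanded equal to quantity supplied, 205 - 5P = 2P - 40, gives P* = 35 and Q* = 30.
Since 25 < 35, the ceiling is binding.
At P = 25: Qd = 205 - 5·25 = 80 and Qs = 2·25 - 40 = 10.
Consumer surplus without the control is ½ · (41 - 35) · 30 = 90.
With the ceiling, 10 units are sold at 25 (assume they go to the highest-value buyers). The demand price at Q = 10 is 39, so CS = ½ · [(41 - 25) + (39 - 25)] · 10 = 150.
Change in consumer surplus = 150 - 90 = 60.

60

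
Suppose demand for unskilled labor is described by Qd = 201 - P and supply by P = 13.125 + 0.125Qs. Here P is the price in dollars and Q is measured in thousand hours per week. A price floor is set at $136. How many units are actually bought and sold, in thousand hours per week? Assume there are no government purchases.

65

Rearranging supply gives Qs = 8P - 105. Setting quantity demanded equal to quantity supplied, 201 - P = 8P - 105, gives P* = 34 and Q* = 167.
Since 136 > 34, the floor is binding.
At P = 136: Qd = 201 - 136 = 65 and Qs = 8·136 - 105 = 983.
The quantity actually transacted is the short side, demand: 65.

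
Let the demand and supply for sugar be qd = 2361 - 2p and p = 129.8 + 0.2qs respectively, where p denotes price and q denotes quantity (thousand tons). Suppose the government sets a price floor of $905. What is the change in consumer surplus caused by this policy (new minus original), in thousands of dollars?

-487350

Rearranging supply gives qs = 5p - 649. In a free market, 2361 - 2p = 5p - 649 gives the equilibrium p* = 430, q* = 1501.
The floor of 905 is above the equilibrium price 430, so it binds.
At p = 905: qd = 2361 - 2·905 = 551 and qs = 5·905 - 649 = 3876.
Consumer surplus without the control is ½ · (1180.5 - 430) · 1501 = 563250.25.
With the floor, consumers buy 551 units at 905, so CS = ½ · (1180.5 - 905) · 551 = 75900.25.
Change in consumer surplus = 75900.25 - 563250.25 = -487350.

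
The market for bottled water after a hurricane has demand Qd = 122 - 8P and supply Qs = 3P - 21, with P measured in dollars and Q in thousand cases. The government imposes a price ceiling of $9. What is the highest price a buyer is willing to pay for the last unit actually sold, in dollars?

Equilibrium: 122 - 8P = 3P - 21, so 143 = 11P and P* = 13, Q* = 18.
Because the ceiling (9) lies below the market-clearing price, it is binding.
At P = 9: Qd = 122 - 8·9 = 50 and Qs = 3·9 - 21 = 6.
Only 6 units reach the market. On the demand curve, the marginal buyer's willingness to pay at Q = 6 is (122 - 6)/8 = 14.5.

14.5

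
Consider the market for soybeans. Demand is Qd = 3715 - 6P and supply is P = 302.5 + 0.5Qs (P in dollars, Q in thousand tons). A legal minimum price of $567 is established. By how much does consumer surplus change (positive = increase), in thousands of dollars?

-10638

Rearranging supply gives Qs = 2P - 605. Equilibrium: 3715 - 6P = 2P - 605, so 4320 = 8P and P* = 540, Q* = 475.
Because the floor (567) lies above the market-clearing price, it is binding.
At P = 567: Qd = 3715 - 6·567 = 313 and Qs = 2·567 - 605 = 529.
Consumer surplus without the control is ½ · (3715/6 - 540) · 475 = 225625/12.
With the floor, consumers buy 313 units at 567, so CS = ½ · (3715/6 - 567) · 313 = 97969/12.
Change in consumer surplus = 97969/12 - 225625/12 = -10638.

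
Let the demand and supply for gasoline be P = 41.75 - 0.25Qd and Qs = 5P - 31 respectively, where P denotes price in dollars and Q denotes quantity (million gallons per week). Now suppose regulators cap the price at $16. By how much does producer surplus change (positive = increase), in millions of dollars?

-384

Rearranging demand gives Qd = 167 - 4P. Equilibrium: 167 - 4P = 5P - 31, so 198 = 9P and P* = 22, Q* = 79.
The ceiling of 16 is below the equilibrium price 22, so it binds.
At P = 16: Qd = 167 - 4·16 = 103 and Qs = 5·16 - 31 = 49.
Producer surplus without the control is ½ · (22 - 6.2) · 79 = 624.1.
With the ceiling, producers sell 49 units at 16, so PS = ½ · (16 - 6.2) · 49 = 240.1.
Change in producer surplus = 240.1 - 624.1 = -384.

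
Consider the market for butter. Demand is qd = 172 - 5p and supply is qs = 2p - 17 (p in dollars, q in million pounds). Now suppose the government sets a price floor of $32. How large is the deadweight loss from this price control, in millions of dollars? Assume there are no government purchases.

218.75

Without the control the market clears where 172 - 5p = 2p - 17, i.e. p* = 27 and q* = 37.
Since 32 > 27, the floor is binding.
At p = 32: qd = 172 - 5·32 = 12 and qs = 2·32 - 17 = 47.
Quantity traded falls to 12. At q = 12 the demand price is (172 - 12)/5 = 32 and the supply price is (17 + 12)/2 = 14.5.
Deadweight loss = ½ · (32 - 14.5) · (37 - 12) = ½ · 17.5 · 25 = 218.75.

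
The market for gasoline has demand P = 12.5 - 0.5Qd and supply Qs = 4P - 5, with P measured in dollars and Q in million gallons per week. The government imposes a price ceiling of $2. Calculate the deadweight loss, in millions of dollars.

Rearranging demand gives Qd = 25 - 2P. Without the control the market clears where 25 - 2P = 4P - 5, i.e. P* = 5 and Q* = 15.
Since 2 < 5, the ceiling is binding.
At P = 2: Qd = 25 - 2·2 = 21 and Qs = 4·2 - 5 = 3.
Quantity traded falls to 3. At Q = 3 the demand price is (25 - 3)/2 = 11 and the supply price is (5 + 3)/4 = 2.
Deadweight loss = ½ · (11 - 2) · (15 - 3) = ½ · 9 · 12 = 54.

54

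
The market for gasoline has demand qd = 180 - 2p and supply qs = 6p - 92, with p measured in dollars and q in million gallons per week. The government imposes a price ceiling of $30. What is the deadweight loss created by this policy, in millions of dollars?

192

Without the control the market clears where 180 - 2p = 6p - 92, i.e. p* = 34 and q* = 112.
The ceiling of 30 is below the equilibrium price 34, so it binds.
At p = 30: qd = 180 - 2·30 = 120 and qs = 6·30 - 92 = 88.
Quantity traded falls to 88. At q = 88 the demand price is (180 - 88)/2 = 46 and the supply price is (92 + 88)/6 = 30.
Deadweight loss = ½ · (46 - 30) · (112 - 88) = ½ · 16 · 24 = 192.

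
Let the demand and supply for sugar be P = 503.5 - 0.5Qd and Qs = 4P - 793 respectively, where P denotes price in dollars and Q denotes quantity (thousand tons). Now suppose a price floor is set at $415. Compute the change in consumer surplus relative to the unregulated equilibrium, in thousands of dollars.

Rearranging demand gives Qd = 1007 - 2P. In a free market, 1007 - 2P = 4P - 793 gives the equilibrium P* = 300, Q* = 407.
Because the floor (415) lies above the market-clearing price, it is binding.
At P = 415: Qd = 1007 - 2·415 = 177 and Qs = 4·415 - 793 = 867.
Consumer surplus without the control is ½ · (503.5 - 300) · 407 = 41412.25.
With the floor, consumers buy 177 units at 415, so CS = ½ · (503.5 - 415) · 177 = 7832.25.
Change in consumer surplus = 7832.25 - 41412.25 = -33580.

-33580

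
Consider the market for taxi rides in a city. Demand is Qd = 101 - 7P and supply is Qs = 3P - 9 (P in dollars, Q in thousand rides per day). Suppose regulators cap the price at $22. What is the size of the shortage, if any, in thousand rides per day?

0

Without the control the market clears where 101 - 7P = 3P - 9, i.e. P* = 11 and Q* = 24.
Since 22 is above P* = 11, the ceiling does not bind and the free-market outcome prevails.
Since the control does not bind, there is no shortage.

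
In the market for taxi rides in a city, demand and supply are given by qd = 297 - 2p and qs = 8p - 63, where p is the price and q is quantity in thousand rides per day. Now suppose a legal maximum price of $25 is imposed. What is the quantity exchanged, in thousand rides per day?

137

Equilibrium: 297 - 2p = 8p - 63, so 360 = 10p and p* = 36, q* = 225.
Because the ceiling (25) lies below the market-clearing price, it is binding.
At p = 25: qd = 297 - 2·25 = 247 and qs = 8·25 - 63 = 137.
The quantity actually transacted is the short side, supply: 137.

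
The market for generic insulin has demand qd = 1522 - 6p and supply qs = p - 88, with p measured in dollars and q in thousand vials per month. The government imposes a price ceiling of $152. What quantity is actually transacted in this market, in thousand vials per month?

64

Setting quantity demanded equal to quantity supplied, 1522 - 6p = p - 88, gives p* = 230 and q* = 142.
The ceiling of 152 is below the equilibrium price 230, so it binds.
At p = 152: qd = 1522 - 6·152 = 610 and qs = 152 - 88 = 64.
The quantity actually transacted is the short side, supply: 64.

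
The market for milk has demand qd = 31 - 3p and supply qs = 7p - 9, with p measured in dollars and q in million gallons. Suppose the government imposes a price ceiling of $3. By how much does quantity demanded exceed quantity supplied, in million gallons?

10

Setting quantity demanded equal to quantity supplied, 31 - 3p = 7p - 9, gives p* = 4 and q* = 19.
Since 3 < 4, the ceiling is binding.
At p = 3: qd = 31 - 3·3 = 22 and qs = 7·3 - 9 = 12.
Shortage = qd - qs = 22 - 12 = 10.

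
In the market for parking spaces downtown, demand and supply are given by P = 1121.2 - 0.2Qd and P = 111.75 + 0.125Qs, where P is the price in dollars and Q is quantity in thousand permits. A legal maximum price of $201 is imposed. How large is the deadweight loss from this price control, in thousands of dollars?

Rearranging demand gives Qd = 5606 - 5P; rearranging supply gives Qs = 8P - 894. Equilibrium: 5606 - 5P = 8P - 894, so 6500 = 13P and P* = 500, Q* = 3106.
Since 201 < 500, the ceiling is binding.
At P = 201: Qd = 5606 - 5·201 = 4601 and Qs = 8·201 - 894 = 714.
Quantity traded falls to 714. At Q = 714 the demand price is (5606 - 714)/5 = 978.4 and the supply price is (894 + 714)/8 = 201.
Deadweight loss = ½ · (978.4 - 201) · (3106 - 714) = ½ · 777.4 · 2392 = 929770.4.

929770.4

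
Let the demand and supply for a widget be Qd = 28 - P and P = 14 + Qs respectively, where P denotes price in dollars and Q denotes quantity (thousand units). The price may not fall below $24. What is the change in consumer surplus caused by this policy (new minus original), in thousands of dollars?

Rearranging supply gives Qs = P - 14. Equilibrium: 28 - P = P - 14, so 42 = 2P and P* = 21, Q* = 7.
Because the floor (24) lies above the market-clearing price, it is binding.
At P = 24: Qd = 28 - 24 = 4 and Qs = 24 - 14 = 10.
Consumer surplus without the control is ½ · (28 - 21) · 7 = 24.5.
With the floor, consumers buy 4 units at 24, so CS = ½ · (28 - 24) · 4 = 8.
Change in consumer surplus = 8 - 24.5 = -16.5.

-16.5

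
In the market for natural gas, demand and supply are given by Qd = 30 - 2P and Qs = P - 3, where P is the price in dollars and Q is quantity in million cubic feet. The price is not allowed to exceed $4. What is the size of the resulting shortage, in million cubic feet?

21

Without the control the market clears where 30 - 2P = P - 3, i.e. P* = 11 and Q* = 8.
Because the ceiling (4) lies below the market-clearing price, it is binding.
At P = 4: Qd = 30 - 2·4 = 22 and Qs = 4 - 3 = 1.
Shortage = Qd - Qs = 22 - 1 = 21.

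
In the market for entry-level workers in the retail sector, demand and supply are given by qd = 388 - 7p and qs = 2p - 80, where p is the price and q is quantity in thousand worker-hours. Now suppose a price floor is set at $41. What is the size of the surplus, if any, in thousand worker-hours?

0

Without the control the market clears where 388 - 7p = 2p - 80, i.e. p* = 52 and q* = 24.
Since 41 is below p* = 52, the floor does not bind and the free-market outcome prevails.
Since the control does not bind, there is no surplus.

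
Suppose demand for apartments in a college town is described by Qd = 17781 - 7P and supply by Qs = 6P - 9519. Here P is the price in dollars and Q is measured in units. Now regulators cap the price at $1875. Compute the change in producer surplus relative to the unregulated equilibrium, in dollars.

-541350

Without the control the market clears where 17781 - 7P = 6P - 9519, i.e. P* = 2100 and Q* = 3081.
The ceiling of 1875 is below the equilibrium price 2100, so it binds.
At P = 1875: Qd = 17781 - 7·1875 = 4656 and Qs = 6·1875 - 9519 = 1731.
Producer surplus without the control is ½ · (2100 - 1586.5) · 3081 = 791046.75.
With the ceiling, producers sell 1731 units at 1875, so PS = ½ · (1875 - 1586.5) · 1731 = 249696.75.
Change in producer surplus = 249696.75 - 791046.75 = -541350.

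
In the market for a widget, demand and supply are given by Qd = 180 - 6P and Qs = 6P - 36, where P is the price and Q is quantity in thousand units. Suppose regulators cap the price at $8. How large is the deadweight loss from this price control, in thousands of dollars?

600

In a free market, 180 - 6P = 6P - 36 gives the equilibrium P* = 18, Q* = 72.
Because the ceiling (8) lies below the market-clearing price, it is binding.
At P = 8: Qd = 180 - 6·8 = 132 and Qs = 6·8 - 36 = 12.
Quantity traded falls to 12. At Q = 12 the demand price is (180 - 12)/6 = 28 and the supply price is (36 + 12)/6 = 8.
Deadweight loss = ½ · (28 - 8) · (72 - 12) = ½ · 20 · 60 = 600.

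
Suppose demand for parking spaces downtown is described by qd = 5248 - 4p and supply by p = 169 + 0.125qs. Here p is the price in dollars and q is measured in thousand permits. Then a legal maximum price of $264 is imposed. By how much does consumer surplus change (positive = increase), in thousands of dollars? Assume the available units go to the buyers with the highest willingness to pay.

Rearranging supply gives qs = 8p - 1352. Setting quantity demanded equal to quantity supplied, 5248 - 4p = 8p - 1352, gives p* = 550 and q* = 3048.
Since 264 < 550, the ceiling is binding.
At p = 264: qd = 5248 - 4·264 = 4192 and qs = 8·264 - 1352 = 760.
Consumer surplus without the control is ½ · (1312 - 550) · 3048 = 1161288.
With the ceiling, 760 units are sold at 264 (assume they go to the highest-value buyers). The demand price at q = 760 is 1122, so CS = ½ · [(1312 - 264) + (1122 - 264)] · 760 = 724280.
Change in consumer surplus = 724280 - 1161288 = -437008.

-437008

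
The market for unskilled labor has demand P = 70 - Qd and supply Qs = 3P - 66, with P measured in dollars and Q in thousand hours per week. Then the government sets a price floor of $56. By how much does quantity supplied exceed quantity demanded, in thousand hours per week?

Rearranging demand gives Qd = 70 - P. In a free market, 70 - P = 3P - 66 gives the equilibrium P* = 34, Q* = 36.
The floor of 56 is above the equilibrium price 34, so it binds.
At P = 56: Qd = 70 - 56 = 14 and Qs = 3·56 - 66 = 102.
Surplus = Qs - Qd = 102 - 14 = 88.

88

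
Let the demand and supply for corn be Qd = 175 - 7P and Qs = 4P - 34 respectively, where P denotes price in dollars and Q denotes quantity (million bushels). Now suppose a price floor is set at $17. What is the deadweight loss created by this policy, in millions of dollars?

In a free market, 175 - 7P = 4P - 34 gives the equilibrium P* = 19, Q* = 42.
The floor of 17 is below the equilibrium price 19, so it is not binding; the market clears at P* = 19, Q* = 42.
Since the control does not bind, no trades are prevented and deadweight loss is zero.

0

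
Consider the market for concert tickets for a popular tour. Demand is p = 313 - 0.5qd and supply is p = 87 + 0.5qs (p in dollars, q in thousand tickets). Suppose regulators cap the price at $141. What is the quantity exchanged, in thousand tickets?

108

Rearranging demand gives qd = 626 - 2p; rearranging supply gives qs = 2p - 174. Equilibrium: 626 - 2p = 2p - 174, so 800 = 4p and p* = 200, q* = 226.
The ceiling of 141 is below the equilibrium price 200, so it binds.
At p = 141: qd = 626 - 2·141 = 344 and qs = 2·141 - 174 = 108.
The quantity actually transacted is the short side, supply: 108.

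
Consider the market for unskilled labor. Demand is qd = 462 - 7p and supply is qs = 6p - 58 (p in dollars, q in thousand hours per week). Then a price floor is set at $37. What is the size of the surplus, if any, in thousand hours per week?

0

Equilibrium: 462 - 7p = 6p - 58, so 520 = 13p and p* = 40, q* = 182.
Since 37 is below p* = 40, the floor does not bind and the free-market outcome prevails.
Since the control does not bind, there is no surplus.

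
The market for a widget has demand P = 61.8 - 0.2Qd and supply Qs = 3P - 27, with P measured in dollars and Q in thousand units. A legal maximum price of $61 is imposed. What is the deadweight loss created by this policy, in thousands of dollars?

0

Rearranging demand gives Qd = 309 - 5P. Setting quantity demanded equal to quantity supplied, 309 - 5P = 3P - 27, gives P* = 42 and Q* = 99.
The ceiling of 61 is above the equilibrium price 42, so it is not binding; the market clears at P* = 42, Q* = 99.
Since the control does not bind, no trades are prevented and deadweight loss is zero.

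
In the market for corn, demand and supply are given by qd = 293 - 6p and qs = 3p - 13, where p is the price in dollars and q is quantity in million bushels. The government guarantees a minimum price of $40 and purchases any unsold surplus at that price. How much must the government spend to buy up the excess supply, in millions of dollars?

2160

Setting quantity demanded equal to quantity supplied, 293 - 6p = 3p - 13, gives p* = 34 and q* = 89.
The floor of 40 is above the equilibrium price 34, so it binds.
At p = 40: qd = 293 - 6·40 = 53 and qs = 3·40 - 13 = 107.
Surplus = qs - qd = 54.
Government expenditure = surplus × support price = 54 × 40 = 2160.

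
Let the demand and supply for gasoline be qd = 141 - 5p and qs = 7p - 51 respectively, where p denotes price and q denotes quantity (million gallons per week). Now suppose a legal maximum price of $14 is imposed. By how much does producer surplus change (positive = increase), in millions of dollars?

-108

Without the control the market clears where 141 - 5p = 7p - 51, i.e. p* = 16 and q* = 61.
Because the ceiling (14) lies below the market-clearing price, it is binding.
At p = 14: qd = 141 - 5·14 = 71 and qs = 7·14 - 51 = 47.
Producer surplus without the control is ½ · (16 - 51/7) · 61 = 3721/14.
With the ceiling, producers sell 47 units at 14, so PS = ½ · (14 - 51/7) · 47 = 2209/14.
Change in producer surplus = 2209/14 - 3721/14 = -108.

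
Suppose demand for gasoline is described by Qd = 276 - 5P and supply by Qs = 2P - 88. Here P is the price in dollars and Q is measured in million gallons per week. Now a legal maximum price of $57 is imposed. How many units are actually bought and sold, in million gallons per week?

Without the control the market clears where 276 - 5P = 2P - 88, i.e. P* = 52 and Q* = 16.
Since 57 is above P* = 52, the ceiling does not bind and the free-market outcome prevails.

16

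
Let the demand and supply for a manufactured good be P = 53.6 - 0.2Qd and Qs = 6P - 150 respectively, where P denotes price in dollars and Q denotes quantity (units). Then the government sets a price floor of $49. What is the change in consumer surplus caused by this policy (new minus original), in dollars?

-555.5

Rearranging demand gives Qd = 268 - 5P. Setting quantity demanded equal to quantity supplied, 268 - 5P = 6P - 150, gives P* = 38 and Q* = 78.
Since 49 > 38, the floor is binding.
At P = 49: Qd = 268 - 5·49 = 23 and Qs = 6·49 - 150 = 144.
Consumer surplus without the control is ½ · (53.6 - 38) · 78 = 608.4.
With the floor, consumers buy 23 units at 49, so CS = ½ · (53.6 - 49) · 23 = 52.9.
Change in consumer surplus = 52.9 - 608.4 = -555.5.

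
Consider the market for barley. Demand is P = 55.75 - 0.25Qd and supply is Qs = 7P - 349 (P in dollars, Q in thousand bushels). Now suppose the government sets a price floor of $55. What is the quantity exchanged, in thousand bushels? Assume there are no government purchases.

3

Rearranging demand gives Qd = 223 - 4P. In a free market, 223 - 4P = 7P - 349 gives the equilibrium P* = 52, Q* = 15.
The floor of 55 is above the equilibrium price 52, so it binds.
At P = 55: Qd = 223 - 4·55 = 3 and Qs = 7·55 - 349 = 36.
The quantity actually transacted is the short side, demand: 3.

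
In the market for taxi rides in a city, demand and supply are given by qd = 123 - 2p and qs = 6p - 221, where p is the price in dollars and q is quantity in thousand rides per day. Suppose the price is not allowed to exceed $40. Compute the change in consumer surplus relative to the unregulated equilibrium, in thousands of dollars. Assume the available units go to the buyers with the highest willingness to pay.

-24

In a free market, 123 - 2p = 6p - 221 gives the equilibrium p* = 43, q* = 37.
Since 40 < 43, the ceiling is binding.
At p = 40: qd = 123 - 2·40 = 43 and qs = 6·40 - 221 = 19.
Consumer surplus without the control is ½ · (61.5 - 43) · 37 = 342.25.
With the ceiling, 19 units are sold at 40 (assume they go to the highest-value buyers). The demand price at q = 19 is 52, so CS = ½ · [(61.5 - 40) + (52 - 40)] · 19 = 318.25.
Change in consumer surplus = 318.25 - 342.25 = -24.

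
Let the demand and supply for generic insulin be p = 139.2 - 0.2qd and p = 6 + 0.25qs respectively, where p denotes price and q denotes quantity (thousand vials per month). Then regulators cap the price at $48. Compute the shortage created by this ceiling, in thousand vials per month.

Rearranging demand gives qd = 696 - 5p; rearranging supply gives qs = 4p - 24. Setting quantity demanded equal to quantity supplied, 696 - 5p = 4p - 24, gives p* = 80 and q* = 296.
Because the ceiling (48) lies below the market-clearing price, it is binding.
At p = 48: qd = 696 - 5·48 = 456 and qs = 4·48 - 24 = 168.
Shortage = qd - qs = 456 - 168 = 288.

288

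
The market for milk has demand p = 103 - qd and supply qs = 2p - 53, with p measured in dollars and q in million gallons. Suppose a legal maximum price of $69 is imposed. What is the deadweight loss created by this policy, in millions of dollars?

Rearranging demand gives qd = 103 - p. Without the control the market clears where 103 - p = 2p - 53, i.e. p* = 52 and q* = 51.
Since 69 is above p* = 52, the ceiling does not bind and the free-market outcome prevails.
Since the control does not bind, no trades are prevented and deadweight loss is zero.

0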